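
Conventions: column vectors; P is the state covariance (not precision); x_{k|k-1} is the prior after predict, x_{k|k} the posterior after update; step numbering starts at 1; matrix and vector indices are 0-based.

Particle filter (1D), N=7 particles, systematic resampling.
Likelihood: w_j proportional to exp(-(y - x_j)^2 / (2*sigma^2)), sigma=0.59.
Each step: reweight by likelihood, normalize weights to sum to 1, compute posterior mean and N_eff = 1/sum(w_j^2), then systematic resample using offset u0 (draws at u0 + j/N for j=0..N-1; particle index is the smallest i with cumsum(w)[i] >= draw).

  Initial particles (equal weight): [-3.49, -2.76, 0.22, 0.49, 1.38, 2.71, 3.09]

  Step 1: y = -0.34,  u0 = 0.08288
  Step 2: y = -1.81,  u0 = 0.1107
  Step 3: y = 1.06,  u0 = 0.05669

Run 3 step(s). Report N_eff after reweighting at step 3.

step 1: w=[0.0000, 0.0002, 0.6227, 0.3632, 0.0139, 0.0000, 0.0000]  mean=0.3336  Neff=1.9238  idx=[2, 2, 2, 2, 3, 3, 3]
step 2: w=[0.2193, 0.2193, 0.2193, 0.2193, 0.0409, 0.0409, 0.0409]  mean=0.2531  Neff=5.0652  idx=[0, 1, 1, 2, 3, 3, 6]
step 3: w=[0.1294, 0.1294, 0.1294, 0.1294, 0.1294, 0.1294, 0.2236]  mean=0.2804  Neff=6.6463  idx=[0, 1, 2, 3, 4, 5, 6]

N_eff = 6.6463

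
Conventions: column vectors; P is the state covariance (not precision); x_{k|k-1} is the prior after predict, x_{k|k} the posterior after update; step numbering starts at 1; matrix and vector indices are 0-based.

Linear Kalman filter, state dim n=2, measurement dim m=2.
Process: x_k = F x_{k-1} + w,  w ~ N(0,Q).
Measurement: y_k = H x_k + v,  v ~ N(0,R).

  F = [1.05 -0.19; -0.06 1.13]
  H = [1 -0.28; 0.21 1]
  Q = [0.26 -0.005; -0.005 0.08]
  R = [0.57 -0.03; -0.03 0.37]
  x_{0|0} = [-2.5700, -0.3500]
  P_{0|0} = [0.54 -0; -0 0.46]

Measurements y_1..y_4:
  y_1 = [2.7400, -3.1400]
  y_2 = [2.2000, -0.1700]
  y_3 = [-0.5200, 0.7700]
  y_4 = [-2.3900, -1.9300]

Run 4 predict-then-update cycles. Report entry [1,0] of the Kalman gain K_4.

K[1,0] = -0.1221

step 1: x^-=[-2.6320, -0.2413]  P^-=[0.8720 -0.1378; -0.1378 0.6693]  S=[1.5716 -0.1640; -0.1640 1.0199]  K=[0.5940 0.1399; -0.1438 0.6048]  nu=[5.3044, -2.3460]  x^+=[0.1904, -2.4229]  P^+=[0.3248 -0.0342; -0.0342 0.2353]
step 2: x^-=[0.6603, -2.7493]  P^-=[0.6402 -0.1170; -0.1170 0.3862]  S=[1.3060 -0.1138; -0.1138 0.7353]  K=[0.5244 0.1049; -0.1313 0.4715]  nu=[0.7699, 2.4407]  x^+=[1.3201, -1.6996]  P^+=[0.2855 -0.0369; -0.0369 0.1861]
step 3: x^-=[1.7090, -1.9998]  P^-=[0.5961 -0.1071; -0.1071 0.3237]  S=[1.2515 -0.0963; -0.0963 0.6750]  K=[0.5079 0.0992; -0.1251 0.4284]  nu=[-2.7889, 2.4109]  x^+=[0.5316, -0.6182]  P^+=[0.2763 -0.0366; -0.0366 0.1699]
step 4: x^-=[0.6756, -0.7304]  P^-=[0.5854 -0.1027; -0.1027 0.3029]  S=[1.2366 -0.0885; -0.0885 0.6556]  K=[0.5037 0.0989; -0.1221 0.4127]  nu=[-3.2702, -1.3415]  x^+=[-1.1042, -0.8848]  P^+=[0.2740 -0.0361; -0.0361 0.1639]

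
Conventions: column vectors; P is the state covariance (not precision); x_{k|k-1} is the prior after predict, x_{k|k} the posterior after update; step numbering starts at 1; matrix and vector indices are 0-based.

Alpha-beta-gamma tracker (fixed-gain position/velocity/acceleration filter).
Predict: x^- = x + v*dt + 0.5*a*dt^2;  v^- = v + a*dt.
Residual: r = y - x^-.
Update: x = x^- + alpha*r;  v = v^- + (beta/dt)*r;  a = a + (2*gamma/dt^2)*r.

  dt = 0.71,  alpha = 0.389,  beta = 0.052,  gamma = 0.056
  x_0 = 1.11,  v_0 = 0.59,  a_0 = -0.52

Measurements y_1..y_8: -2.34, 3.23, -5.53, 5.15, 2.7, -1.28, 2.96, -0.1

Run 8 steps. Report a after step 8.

step 1: x_pred=1.3978  r=-3.7378  x^+=-0.0562  v^+=-0.0530  a^+=-1.3505
step 2: x_pred=-0.4342  r=3.6642  x^+=0.9912  v^+=-0.7434  a^+=-0.5364
step 3: x_pred=0.3282  r=-5.8582  x^+=-1.9507  v^+=-1.5533  a^+=-1.8379
step 4: x_pred=-3.5167  r=8.6667  x^+=-0.1454  v^+=-2.2235  a^+=0.0876
step 5: x_pred=-1.7020  r=4.4020  x^+=0.0104  v^+=-1.8389  a^+=1.0657
step 6: x_pred=-1.0266  r=-0.2534  x^+=-1.1252  v^+=-1.1008  a^+=1.0094
step 7: x_pred=-1.6523  r=4.6123  x^+=0.1419  v^+=-0.0464  a^+=2.0341
step 8: x_pred=0.6217  r=-0.7217  x^+=0.3409  v^+=1.3450  a^+=1.8738

a_post = 1.8738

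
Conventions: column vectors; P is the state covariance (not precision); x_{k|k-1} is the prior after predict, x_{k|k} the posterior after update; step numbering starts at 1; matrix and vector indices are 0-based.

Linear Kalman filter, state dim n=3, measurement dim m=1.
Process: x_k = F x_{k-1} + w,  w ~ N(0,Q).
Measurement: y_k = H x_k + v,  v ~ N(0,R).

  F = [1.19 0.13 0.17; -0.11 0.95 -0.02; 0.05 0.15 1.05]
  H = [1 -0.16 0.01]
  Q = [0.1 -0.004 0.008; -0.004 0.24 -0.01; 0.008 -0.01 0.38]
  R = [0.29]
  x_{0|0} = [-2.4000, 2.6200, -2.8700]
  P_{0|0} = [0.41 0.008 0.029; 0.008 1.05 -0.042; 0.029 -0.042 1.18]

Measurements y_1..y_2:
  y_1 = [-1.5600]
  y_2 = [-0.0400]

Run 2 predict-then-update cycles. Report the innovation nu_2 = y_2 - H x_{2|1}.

innov = [2.4145]

step 1: x^-=[-3.0033, 2.8104, -2.7405]  P^-=[0.7448 0.0690 0.2947; 0.0690 1.1931 0.0677; 0.2947 0.0677 1.6955]  S=[1.0491]  K=[0.7022; -0.1155; 0.2867]  nu=[1.9204]  x^+=[-1.6548, 2.5885, -2.1899]  P^+=[0.2275 0.1541 0.0834; 0.1541 1.1791 0.1024; 0.0834 0.1024 1.6093]
step 2: x^-=[-2.0050, 2.6849, -1.9939]  P^-=[0.5745 0.2911 0.4819; 0.2911 1.2718 0.2199; 0.4819 0.2199 2.2247]  S=[0.8131]  K=[0.6552; 0.1105; 0.5767]  nu=[2.4145]  x^+=[-0.4229, 2.9518, -0.6014]  P^+=[0.2254 0.2323 0.1746; 0.2323 1.2619 0.1681; 0.1746 0.1681 1.9542]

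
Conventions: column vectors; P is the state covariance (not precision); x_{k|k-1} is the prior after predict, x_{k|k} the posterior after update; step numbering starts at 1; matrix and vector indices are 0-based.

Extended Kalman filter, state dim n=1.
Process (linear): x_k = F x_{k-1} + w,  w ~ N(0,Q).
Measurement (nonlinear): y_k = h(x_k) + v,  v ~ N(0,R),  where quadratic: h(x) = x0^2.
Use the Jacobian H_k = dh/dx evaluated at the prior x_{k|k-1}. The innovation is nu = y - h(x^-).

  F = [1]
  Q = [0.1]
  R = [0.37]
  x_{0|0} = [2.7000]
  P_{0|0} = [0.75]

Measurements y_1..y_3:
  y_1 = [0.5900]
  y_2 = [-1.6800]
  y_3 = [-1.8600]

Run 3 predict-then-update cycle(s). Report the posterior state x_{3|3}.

step 1: x^-=[2.7000]  P^-=[0.8500]  H_jac=[5.4000]  S=[25.1560]  K=[0.1825]  nu=[-6.7000]  x^+=[1.4775]  P^+=[0.0125]
step 2: x^-=[1.4775]  P^-=[0.1125]  H_jac=[2.9550]  S=[1.3524]  K=[0.2458]  nu=[-3.8630]  x^+=[0.5279]  P^+=[0.0308]
step 3: x^-=[0.5279]  P^-=[0.1308]  H_jac=[1.0558]  S=[0.5158]  K=[0.2677]  nu=[-2.1387]  x^+=[-0.0446]  P^+=[0.0938]

x_post = [-0.0446]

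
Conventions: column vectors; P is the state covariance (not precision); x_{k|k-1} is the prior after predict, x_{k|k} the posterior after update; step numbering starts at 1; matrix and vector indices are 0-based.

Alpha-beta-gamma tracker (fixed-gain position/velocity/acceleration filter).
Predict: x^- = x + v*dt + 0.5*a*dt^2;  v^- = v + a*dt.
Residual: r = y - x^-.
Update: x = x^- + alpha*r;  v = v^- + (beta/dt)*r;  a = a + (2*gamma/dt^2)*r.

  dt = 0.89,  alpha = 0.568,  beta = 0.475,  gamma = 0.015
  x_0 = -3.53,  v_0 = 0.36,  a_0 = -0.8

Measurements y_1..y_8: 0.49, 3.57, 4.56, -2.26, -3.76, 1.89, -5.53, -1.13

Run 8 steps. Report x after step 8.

x_post = -3.7088

step 1: x_pred=-3.5264  r=4.0164  x^+=-1.2451  v^+=1.7916  a^+=-0.6479
step 2: x_pred=0.0928  r=3.4772  x^+=2.0679  v^+=3.0708  a^+=-0.5162
step 3: x_pred=4.5964  r=-0.0364  x^+=4.5757  v^+=2.5919  a^+=-0.5176
step 4: x_pred=6.6776  r=-8.9376  x^+=1.6010  v^+=-2.6388  a^+=-0.8561
step 5: x_pred=-1.0865  r=-2.6735  x^+=-2.6050  v^+=-4.8275  a^+=-0.9573
step 6: x_pred=-7.2807  r=9.1707  x^+=-2.0717  v^+=-0.7851  a^+=-0.6100
step 7: x_pred=-3.0120  r=-2.5180  x^+=-4.4422  v^+=-2.6718  a^+=-0.7054
step 8: x_pred=-7.0995  r=5.9695  x^+=-3.7088  v^+=-0.1136  a^+=-0.4793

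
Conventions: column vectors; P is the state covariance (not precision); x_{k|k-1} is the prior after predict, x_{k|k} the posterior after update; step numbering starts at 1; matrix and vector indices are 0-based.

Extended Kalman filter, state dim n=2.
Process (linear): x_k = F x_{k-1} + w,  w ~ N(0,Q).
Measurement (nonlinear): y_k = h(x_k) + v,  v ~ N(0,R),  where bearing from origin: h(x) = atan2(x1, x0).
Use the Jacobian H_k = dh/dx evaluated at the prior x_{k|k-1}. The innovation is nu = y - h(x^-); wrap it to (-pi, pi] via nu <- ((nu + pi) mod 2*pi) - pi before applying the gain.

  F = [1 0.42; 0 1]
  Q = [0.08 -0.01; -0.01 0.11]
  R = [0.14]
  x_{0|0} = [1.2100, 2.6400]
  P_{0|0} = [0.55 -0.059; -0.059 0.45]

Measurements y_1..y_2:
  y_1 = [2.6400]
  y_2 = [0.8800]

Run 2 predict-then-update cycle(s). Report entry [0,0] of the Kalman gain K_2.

step 1: x^-=[2.3188, 2.6400]  P^-=[0.6598 0.1200; 0.1200 0.5600]  H_jac=[-0.2138 0.1878]  S=[0.1803]  K=[-0.6576; 0.4411]  nu=[1.7899]  x^+=[1.1418, 3.4295]  P^+=[0.5819 0.1723; 0.1723 0.5249]
step 2: x^-=[2.5822, 3.4295]  P^-=[0.8992 0.3828; 0.3828 0.6349]  H_jac=[-0.1861 0.1401]  S=[0.1636]  K=[-0.6948; 0.1084]  nu=[-0.0454]  x^+=[2.6137, 3.4245]  P^+=[0.8202 0.3951; 0.3951 0.6330]

K[0,0] = -0.6948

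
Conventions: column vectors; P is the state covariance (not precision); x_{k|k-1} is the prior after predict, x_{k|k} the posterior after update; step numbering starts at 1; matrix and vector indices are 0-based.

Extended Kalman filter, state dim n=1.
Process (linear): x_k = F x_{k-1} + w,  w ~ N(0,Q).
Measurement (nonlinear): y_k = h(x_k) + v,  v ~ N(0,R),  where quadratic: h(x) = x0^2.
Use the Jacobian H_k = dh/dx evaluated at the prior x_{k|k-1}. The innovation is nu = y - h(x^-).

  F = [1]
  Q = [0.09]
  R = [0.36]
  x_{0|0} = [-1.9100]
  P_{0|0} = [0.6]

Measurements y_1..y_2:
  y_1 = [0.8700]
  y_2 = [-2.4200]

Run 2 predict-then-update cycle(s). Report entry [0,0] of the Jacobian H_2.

H_jac[0,0] = -2.4157

step 1: x^-=[-1.9100]  P^-=[0.6900]  H_jac=[-3.8200]  S=[10.4288]  K=[-0.2527]  nu=[-2.7781]  x^+=[-1.2079]  P^+=[0.0238]
step 2: x^-=[-1.2079]  P^-=[0.1138]  H_jac=[-2.4157]  S=[1.0242]  K=[-0.2685]  nu=[-3.8789]  x^+=[-0.1665]  P^+=[0.0400]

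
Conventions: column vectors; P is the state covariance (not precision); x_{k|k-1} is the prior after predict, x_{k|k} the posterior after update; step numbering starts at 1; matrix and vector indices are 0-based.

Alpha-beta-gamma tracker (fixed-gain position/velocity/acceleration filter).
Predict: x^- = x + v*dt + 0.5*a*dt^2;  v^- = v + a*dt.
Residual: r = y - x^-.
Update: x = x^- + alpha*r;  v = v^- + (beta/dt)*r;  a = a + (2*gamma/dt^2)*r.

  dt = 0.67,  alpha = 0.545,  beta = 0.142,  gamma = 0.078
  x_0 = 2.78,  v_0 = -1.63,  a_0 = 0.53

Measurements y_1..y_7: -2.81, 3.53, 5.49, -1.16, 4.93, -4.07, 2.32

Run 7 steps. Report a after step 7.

a_post = -0.9066

step 1: x_pred=1.8069  r=-4.6169  x^+=-0.7093  v^+=-2.2534  a^+=-1.0744
step 2: x_pred=-2.4603  r=5.9903  x^+=0.8044  v^+=-1.7037  a^+=1.0073
step 3: x_pred=-0.1110  r=5.6010  x^+=2.9416  v^+=0.1583  a^+=2.9537
step 4: x_pred=3.7106  r=-4.8706  x^+=1.0561  v^+=1.1050  a^+=1.2611
step 5: x_pred=2.0795  r=2.8505  x^+=3.6330  v^+=2.5541  a^+=2.2517
step 6: x_pred=5.8496  r=-9.9196  x^+=0.4434  v^+=1.9603  a^+=-1.1955
step 7: x_pred=1.4885  r=0.8315  x^+=1.9417  v^+=1.3355  a^+=-0.9066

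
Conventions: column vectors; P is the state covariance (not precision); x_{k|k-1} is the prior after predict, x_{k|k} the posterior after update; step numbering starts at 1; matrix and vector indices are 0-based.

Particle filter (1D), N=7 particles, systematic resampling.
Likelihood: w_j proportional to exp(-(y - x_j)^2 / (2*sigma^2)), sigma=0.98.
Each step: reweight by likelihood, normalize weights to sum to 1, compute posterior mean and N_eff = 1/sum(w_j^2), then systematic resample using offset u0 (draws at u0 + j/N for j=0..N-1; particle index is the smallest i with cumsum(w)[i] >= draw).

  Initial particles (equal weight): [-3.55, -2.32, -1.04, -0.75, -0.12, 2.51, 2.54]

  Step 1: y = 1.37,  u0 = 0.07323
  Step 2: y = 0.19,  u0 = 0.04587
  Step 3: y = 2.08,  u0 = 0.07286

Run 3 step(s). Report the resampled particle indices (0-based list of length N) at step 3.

resampled_idx = [3, 5, 6, 6, 6, 6, 6]

step 1: w=[0.0000, 0.0006, 0.0333, 0.0660, 0.2157, 0.3484, 0.3360]  mean=1.6165  Neff=3.4933  idx=[3, 4, 5, 5, 5, 6, 6]
step 2: w=[0.3363, 0.5067, 0.0323, 0.0323, 0.0323, 0.0300, 0.0300]  mean=0.0830  Neff=2.6686  idx=[0, 0, 0, 1, 1, 1, 3]
step 3: w=[0.0129, 0.0129, 0.0129, 0.0673, 0.0673, 0.0673, 0.7594]  mean=1.8527  Neff=1.6929  idx=[3, 5, 6, 6, 6, 6, 6]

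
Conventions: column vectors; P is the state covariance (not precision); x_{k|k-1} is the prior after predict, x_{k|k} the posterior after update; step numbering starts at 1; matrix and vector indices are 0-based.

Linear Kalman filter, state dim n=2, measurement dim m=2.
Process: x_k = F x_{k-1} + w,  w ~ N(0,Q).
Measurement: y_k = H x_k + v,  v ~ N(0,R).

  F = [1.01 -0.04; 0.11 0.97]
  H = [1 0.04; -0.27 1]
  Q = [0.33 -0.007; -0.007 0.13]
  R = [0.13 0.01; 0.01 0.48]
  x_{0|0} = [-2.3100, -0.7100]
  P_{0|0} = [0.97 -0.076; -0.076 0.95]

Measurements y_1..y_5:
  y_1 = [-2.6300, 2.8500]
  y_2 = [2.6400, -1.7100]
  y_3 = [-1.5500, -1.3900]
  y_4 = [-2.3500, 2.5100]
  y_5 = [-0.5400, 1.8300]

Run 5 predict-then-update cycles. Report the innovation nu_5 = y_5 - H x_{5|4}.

innov = [1.5905, 1.1754]

step 1: x^-=[-2.3047, -0.9428]  P^-=[1.3272 -0.0102; -0.0102 1.0194]  S=[1.4580 -0.3177; -0.3177 1.6016]  K=[0.8987 -0.0519; 0.1672 0.6713]  nu=[-0.2876, 3.1705]  x^+=[-2.7276, 1.1376]  P^+=[0.1157 0.0153; 0.0153 0.3281]
step 2: x^-=[-2.8004, 0.8035]  P^-=[0.4473 0.0081; 0.0081 0.4433]  S=[0.5787 -0.0850; -0.0850 0.9516]  K=[0.7662 -0.0499; 0.1142 0.4738]  nu=[5.4082, -3.2696]  x^+=[1.5068, -0.1278]  P^+=[0.0987 0.0103; 0.0103 0.2314]
step 3: x^-=[1.5270, 0.0417]  P^-=[0.4302 0.0051; 0.0051 0.3511]  S=[0.5612 -0.0871; -0.0871 0.8597]  K=[0.7589 -0.0523; 0.0987 0.4168]  nu=[-3.0787, -1.0195]  x^+=[-0.7559, -0.6872]  P^+=[0.0978 0.0089; 0.0089 0.2034]
step 4: x^-=[-0.7360, -0.7497]  P^-=[0.4293 0.0046; 0.0046 0.3245]  S=[0.5602 -0.0884; -0.0884 0.8333]  K=[0.7583 -0.0531; 0.0942 0.3979]  nu=[-1.5840, 3.0610]  x^+=[-2.0999, 0.3191]  P^+=[0.0977 0.0085; 0.0085 0.1942]
step 5: x^-=[-2.1336, 0.0785]  P^-=[0.4293 0.0046; 0.0046 0.3157]  S=[0.5602 -0.0888; -0.0888 0.8246]  K=[0.7582 -0.0534; 0.0927 0.3914]  nu=[1.5905, 1.1754]  x^+=[-0.9904, 0.6860]  P^+=[0.0977 0.0083; 0.0083 0.1910]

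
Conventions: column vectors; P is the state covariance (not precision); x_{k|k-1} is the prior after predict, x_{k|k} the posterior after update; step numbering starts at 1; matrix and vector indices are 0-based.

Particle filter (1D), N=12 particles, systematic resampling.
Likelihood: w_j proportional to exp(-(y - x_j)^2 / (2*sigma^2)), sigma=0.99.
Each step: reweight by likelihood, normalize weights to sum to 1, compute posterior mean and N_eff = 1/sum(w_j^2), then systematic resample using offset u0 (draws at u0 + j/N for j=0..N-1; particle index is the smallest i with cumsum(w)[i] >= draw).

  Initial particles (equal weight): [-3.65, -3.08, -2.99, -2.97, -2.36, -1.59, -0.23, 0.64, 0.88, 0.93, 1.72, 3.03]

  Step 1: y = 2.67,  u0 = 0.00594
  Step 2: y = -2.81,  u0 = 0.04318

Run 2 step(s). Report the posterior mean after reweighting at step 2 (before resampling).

post_mean = -0.1448

step 1: w=[0.0000, 0.0000, 0.0000, 0.0000, 0.0000, 0.0000, 0.0065, 0.0579, 0.0924, 0.1011, 0.2989, 0.4433]  mean=2.0680  Neff=3.2471  idx=[6, 8, 9, 9, 10, 10, 10, 11, 11, 11, 11, 11]
step 2: w=[0.9270, 0.0266, 0.0220, 0.0220, 0.0008, 0.0008, 0.0008, 0.0000, 0.0000, 0.0000, 0.0000, 0.0000]  mean=-0.1448  Neff=1.1615  idx=[0, 0, 0, 0, 0, 0, 0, 0, 0, 0, 0, 2]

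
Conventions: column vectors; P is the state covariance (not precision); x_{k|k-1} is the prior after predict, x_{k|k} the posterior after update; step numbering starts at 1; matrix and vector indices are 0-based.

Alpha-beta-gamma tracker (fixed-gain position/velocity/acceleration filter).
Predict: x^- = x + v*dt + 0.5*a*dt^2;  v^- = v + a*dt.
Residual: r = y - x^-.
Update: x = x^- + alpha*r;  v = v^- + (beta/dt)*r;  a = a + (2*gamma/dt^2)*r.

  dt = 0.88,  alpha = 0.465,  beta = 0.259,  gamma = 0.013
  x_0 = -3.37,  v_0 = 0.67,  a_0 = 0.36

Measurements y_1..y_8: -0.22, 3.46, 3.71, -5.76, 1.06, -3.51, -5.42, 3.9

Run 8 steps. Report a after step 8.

step 1: x_pred=-2.6410  r=2.4210  x^+=-1.5152  v^+=1.6993  a^+=0.4413
step 2: x_pred=0.1511  r=3.3089  x^+=1.6897  v^+=3.0616  a^+=0.5524
step 3: x_pred=4.5978  r=-0.8878  x^+=4.1850  v^+=3.2864  a^+=0.5226
step 4: x_pred=7.2793  r=-13.0393  x^+=1.2160  v^+=-0.0915  a^+=0.0848
step 5: x_pred=1.1684  r=-0.1084  x^+=1.1180  v^+=-0.0487  a^+=0.0811
step 6: x_pred=1.1065  r=-4.6165  x^+=-1.0402  v^+=-1.3361  a^+=-0.0738
step 7: x_pred=-2.2445  r=-3.1755  x^+=-3.7211  v^+=-2.3357  a^+=-0.1805
step 8: x_pred=-5.8464  r=9.7464  x^+=-1.3143  v^+=0.3741  a^+=0.1468

a_post = 0.1468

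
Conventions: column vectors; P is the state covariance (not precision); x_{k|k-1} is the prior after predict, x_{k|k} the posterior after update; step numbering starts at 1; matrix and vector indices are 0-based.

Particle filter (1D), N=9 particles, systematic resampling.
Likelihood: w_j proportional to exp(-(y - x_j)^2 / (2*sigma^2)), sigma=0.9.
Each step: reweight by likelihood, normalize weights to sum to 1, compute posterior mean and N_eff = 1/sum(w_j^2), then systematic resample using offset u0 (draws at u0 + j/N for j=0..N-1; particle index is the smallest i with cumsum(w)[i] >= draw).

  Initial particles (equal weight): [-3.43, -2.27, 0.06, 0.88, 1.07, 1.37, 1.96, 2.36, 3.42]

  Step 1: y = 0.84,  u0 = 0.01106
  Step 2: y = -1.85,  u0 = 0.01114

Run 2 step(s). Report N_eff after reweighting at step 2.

step 1: w=[0.0000, 0.0006, 0.1630, 0.2370, 0.2296, 0.1995, 0.1094, 0.0570, 0.0039]  mean=1.0982  Neff=5.2495  idx=[2, 2, 3, 3, 4, 4, 5, 5, 6]
step 2: w=[0.4306, 0.4306, 0.0411, 0.0411, 0.0212, 0.0212, 0.0068, 0.0068, 0.0005]  mean=0.1891  Neff=2.6650  idx=[0, 0, 0, 0, 1, 1, 1, 1, 2]

N_eff = 2.6650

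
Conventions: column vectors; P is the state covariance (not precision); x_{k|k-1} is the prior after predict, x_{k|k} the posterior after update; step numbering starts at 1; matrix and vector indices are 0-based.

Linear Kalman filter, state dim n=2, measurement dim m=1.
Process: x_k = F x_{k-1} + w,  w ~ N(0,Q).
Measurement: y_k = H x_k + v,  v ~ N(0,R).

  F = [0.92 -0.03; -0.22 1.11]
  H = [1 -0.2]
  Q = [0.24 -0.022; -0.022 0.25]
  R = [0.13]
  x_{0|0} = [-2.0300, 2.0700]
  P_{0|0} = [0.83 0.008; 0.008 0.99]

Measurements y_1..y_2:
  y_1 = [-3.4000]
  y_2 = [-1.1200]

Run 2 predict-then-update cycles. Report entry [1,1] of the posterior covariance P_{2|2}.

P_post[1,1] = 1.6357

step 1: x^-=[-1.9297, 2.7443]  P^-=[0.9430 -0.2147; -0.2147 1.5060]  S=[1.2191]  K=[0.8087; -0.4232]  nu=[-0.9214]  x^+=[-2.6749, 3.1343]  P^+=[0.1456 0.2025; 0.2025 1.2877]
step 2: x^-=[-2.5549, 4.0675]  P^-=[0.3532 0.1138; 0.1138 1.7447]  S=[0.5075]  K=[0.6512; -0.4633]  nu=[2.2484]  x^+=[-1.0908, 3.0258]  P^+=[0.1380 0.2669; 0.2669 1.6357]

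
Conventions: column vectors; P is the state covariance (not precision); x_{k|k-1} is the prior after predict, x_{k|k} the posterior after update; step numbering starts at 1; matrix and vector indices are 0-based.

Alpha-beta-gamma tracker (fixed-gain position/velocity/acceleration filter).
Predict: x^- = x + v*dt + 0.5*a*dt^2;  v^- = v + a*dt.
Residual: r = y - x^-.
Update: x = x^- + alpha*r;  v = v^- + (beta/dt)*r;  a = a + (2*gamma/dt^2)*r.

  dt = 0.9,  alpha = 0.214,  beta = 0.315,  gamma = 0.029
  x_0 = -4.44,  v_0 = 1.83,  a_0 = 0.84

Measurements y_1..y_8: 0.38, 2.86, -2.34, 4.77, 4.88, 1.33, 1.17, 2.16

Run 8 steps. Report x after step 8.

step 1: x_pred=-2.4528  r=2.8328  x^+=-1.8466  v^+=3.5775  a^+=1.0428
step 2: x_pred=1.7955  r=1.0645  x^+=2.0233  v^+=4.8886  a^+=1.1191
step 3: x_pred=6.8763  r=-9.2163  x^+=4.9040  v^+=2.6701  a^+=0.4591
step 4: x_pred=7.4930  r=-2.7230  x^+=6.9103  v^+=2.1302  a^+=0.2642
step 5: x_pred=8.9345  r=-4.0545  x^+=8.0668  v^+=0.9489  a^+=-0.0262
step 6: x_pred=8.9102  r=-7.5802  x^+=7.2881  v^+=-1.7277  a^+=-0.5690
step 7: x_pred=5.5027  r=-4.3327  x^+=4.5755  v^+=-3.7562  a^+=-0.8792
step 8: x_pred=0.8388  r=1.3212  x^+=1.1216  v^+=-4.0851  a^+=-0.7846

x_post = 1.1216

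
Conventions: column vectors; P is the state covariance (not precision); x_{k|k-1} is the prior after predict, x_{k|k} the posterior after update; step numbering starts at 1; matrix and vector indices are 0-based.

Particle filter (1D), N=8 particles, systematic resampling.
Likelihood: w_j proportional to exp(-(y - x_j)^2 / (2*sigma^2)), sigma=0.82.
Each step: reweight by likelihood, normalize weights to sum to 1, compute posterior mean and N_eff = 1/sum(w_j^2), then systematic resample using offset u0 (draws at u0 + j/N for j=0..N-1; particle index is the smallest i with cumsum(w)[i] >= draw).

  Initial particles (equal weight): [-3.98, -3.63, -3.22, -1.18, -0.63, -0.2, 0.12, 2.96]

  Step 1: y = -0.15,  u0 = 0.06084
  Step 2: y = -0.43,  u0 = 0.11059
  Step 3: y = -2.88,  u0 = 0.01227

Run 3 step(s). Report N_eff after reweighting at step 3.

step 1: w=[0.0000, 0.0000, 0.0003, 0.1401, 0.2597, 0.3077, 0.2920, 0.0002]  mean=-0.3558  Neff=3.7454  idx=[3, 4, 4, 5, 5, 5, 6, 6]
step 2: w=[0.0930, 0.1371, 0.1371, 0.1358, 0.1358, 0.1358, 0.1128, 0.1128]  mean=-0.3368  Neff=7.8761  idx=[1, 2, 2, 3, 4, 5, 6, 7]
step 3: w=[0.2683, 0.2683, 0.2683, 0.0555, 0.0555, 0.0555, 0.0144, 0.0144]  mean=-0.5369  Neff=4.4327  idx=[0, 0, 0, 1, 1, 2, 2, 4]

N_eff = 4.4327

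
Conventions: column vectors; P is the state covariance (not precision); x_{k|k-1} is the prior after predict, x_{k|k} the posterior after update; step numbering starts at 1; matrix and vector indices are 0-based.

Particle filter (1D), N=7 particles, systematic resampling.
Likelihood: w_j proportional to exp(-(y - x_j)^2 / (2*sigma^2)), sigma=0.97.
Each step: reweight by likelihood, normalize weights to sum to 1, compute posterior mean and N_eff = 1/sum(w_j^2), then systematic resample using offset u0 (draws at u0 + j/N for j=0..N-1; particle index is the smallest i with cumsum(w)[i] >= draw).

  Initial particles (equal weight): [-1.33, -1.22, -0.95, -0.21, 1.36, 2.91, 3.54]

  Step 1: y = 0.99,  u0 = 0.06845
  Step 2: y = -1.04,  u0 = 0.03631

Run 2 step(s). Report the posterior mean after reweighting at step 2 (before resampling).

post_mean = -0.5172

step 1: w=[0.0312, 0.0407, 0.0738, 0.2536, 0.5068, 0.0768, 0.0172]  mean=0.7593  Neff=2.9818  idx=[1, 3, 3, 4, 4, 4, 5]
step 2: w=[0.3915, 0.2762, 0.2762, 0.0187, 0.0187, 0.0187, 0.0001]  mean=-0.5172  Neff=3.2583  idx=[0, 0, 0, 1, 1, 2, 2]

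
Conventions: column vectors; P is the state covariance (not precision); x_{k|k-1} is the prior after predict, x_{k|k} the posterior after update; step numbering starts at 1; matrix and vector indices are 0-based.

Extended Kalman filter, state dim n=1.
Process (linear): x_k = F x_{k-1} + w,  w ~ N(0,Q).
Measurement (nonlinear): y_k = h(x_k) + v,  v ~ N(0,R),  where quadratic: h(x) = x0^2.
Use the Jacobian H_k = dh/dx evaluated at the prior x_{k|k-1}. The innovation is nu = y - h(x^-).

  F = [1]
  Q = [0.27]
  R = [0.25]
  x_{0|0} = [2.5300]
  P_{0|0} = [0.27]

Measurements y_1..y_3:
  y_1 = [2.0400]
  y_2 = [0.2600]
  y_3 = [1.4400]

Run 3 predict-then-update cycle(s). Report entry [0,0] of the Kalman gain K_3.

K[0,0] = 0.4182

step 1: x^-=[2.5300]  P^-=[0.5400]  H_jac=[5.0600]  S=[14.0759]  K=[0.1941]  nu=[-4.3609]  x^+=[1.6835]  P^+=[0.0096]
step 2: x^-=[1.6835]  P^-=[0.2796]  H_jac=[3.3669]  S=[3.4195]  K=[0.2753]  nu=[-2.5741]  x^+=[0.9748]  P^+=[0.0204]
step 3: x^-=[0.9748]  P^-=[0.2904]  H_jac=[1.9497]  S=[1.3541]  K=[0.4182]  nu=[0.4897]  x^+=[1.1796]  P^+=[0.0536]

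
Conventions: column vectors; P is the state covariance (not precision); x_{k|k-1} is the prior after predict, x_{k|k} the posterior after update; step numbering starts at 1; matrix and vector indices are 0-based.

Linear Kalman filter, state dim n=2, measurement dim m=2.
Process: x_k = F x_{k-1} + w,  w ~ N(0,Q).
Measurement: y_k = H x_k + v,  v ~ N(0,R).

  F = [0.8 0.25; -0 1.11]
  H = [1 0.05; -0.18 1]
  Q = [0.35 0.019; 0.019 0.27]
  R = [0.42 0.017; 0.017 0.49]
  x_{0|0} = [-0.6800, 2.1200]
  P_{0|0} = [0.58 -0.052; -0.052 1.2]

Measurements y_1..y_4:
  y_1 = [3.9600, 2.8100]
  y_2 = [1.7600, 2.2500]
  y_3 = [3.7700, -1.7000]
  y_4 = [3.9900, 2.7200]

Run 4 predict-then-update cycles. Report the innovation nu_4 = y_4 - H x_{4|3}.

innov = [1.2205, 2.1619]

step 1: x^-=[-0.0140, 2.3532]  P^-=[0.7754 0.3058; 0.3058 1.7485]  S=[1.2304 0.2679; 0.2679 2.1535]  K=[0.6433 -0.0028; 0.1525 0.7674]  nu=[3.8563, 0.4543]  x^+=[2.4654, 3.2900]  P^+=[0.2672 0.0577; 0.0577 0.3890]
step 2: x^-=[2.7948, 3.6519]  P^-=[0.5684 0.1781; 0.1781 0.7493]  S=[1.0081 0.1287; 0.1287 1.1936]  K=[0.5724 0.0018; 0.1391 0.5859]  nu=[-1.2174, -0.8988]  x^+=[2.0963, 2.9559]  P^+=[0.2378 0.0534; 0.0534 0.2991]
step 3: x^-=[2.4160, 3.2811]  P^-=[0.5422 0.1494; 0.1494 0.6385]  S=[0.9788 0.0994; 0.0994 1.0923]  K=[0.5620 -0.0037; 0.1296 0.5481]  nu=[1.1899, -4.5462]  x^+=[3.1016, 0.9434]  P^+=[0.2335 0.0498; 0.0498 0.2797]
step 4: x^-=[2.7171, 1.0472]  P^-=[0.5368 0.1408; 0.1408 0.6147]  S=[0.9724 0.0907; 0.0907 1.0714]  K=[0.5598 -0.0061; 0.1261 0.5394]  nu=[1.2205, 2.1619]  x^+=[3.3872, 2.3672]  P^+=[0.2326 0.0484; 0.0484 0.2752]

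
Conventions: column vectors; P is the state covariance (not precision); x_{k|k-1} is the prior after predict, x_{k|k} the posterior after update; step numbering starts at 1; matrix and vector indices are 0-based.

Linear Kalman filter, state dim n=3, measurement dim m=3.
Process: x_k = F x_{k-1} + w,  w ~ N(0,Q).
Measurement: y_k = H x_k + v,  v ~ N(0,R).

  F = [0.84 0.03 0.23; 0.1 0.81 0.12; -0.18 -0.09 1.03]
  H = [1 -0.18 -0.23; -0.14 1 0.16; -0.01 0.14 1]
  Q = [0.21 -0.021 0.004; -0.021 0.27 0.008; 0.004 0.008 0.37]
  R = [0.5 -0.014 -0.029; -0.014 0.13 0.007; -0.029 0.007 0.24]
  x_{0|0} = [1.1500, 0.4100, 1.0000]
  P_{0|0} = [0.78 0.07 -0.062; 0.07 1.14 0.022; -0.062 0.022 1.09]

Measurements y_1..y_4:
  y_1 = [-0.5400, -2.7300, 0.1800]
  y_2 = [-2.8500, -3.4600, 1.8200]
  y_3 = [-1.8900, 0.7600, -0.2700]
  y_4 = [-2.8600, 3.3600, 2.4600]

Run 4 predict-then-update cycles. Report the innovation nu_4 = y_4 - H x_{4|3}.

step 1: x^-=[1.2083, 0.5671, 0.7861]  P^-=[0.7989 0.1466 0.0847; 0.1466 1.0556 0.0478; 0.0847 0.0478 1.5821]  S=[1.3290 -0.2198 -0.3319; -0.2198 1.2122 0.4416; -0.3319 0.4416 1.8541]  K=[0.6181 0.1014 0.1390; 0.0856 0.9110 -0.0969; -0.0119 -0.0820 0.8738]  nu=[-1.4654, -3.2537, -0.6734]  x^+=[-0.1208, -2.4572, 0.4818]  P^+=[0.3151 0.0476 0.0126; 0.0476 0.1291 -0.0370; 0.0126 -0.0370 0.2148]
step 2: x^-=[-0.0644, -1.9446, 0.7392]  P^-=[0.4506 0.0416 0.0131; 0.0416 0.3618 -0.0173; 0.0131 -0.0173 0.6128]  S=[0.9723 -0.1151 -0.1609; -0.1151 0.4985 0.1355; -0.1609 0.1355 0.8548]  K=[0.4742 0.0436 0.0992; 0.0562 0.7400 -0.0683; -0.0143 -0.0402 0.7177]  nu=[-2.9656, -1.6427, 1.3524]  x^+=[-1.4082, -3.4192, 1.8182]  P^+=[0.2413 0.0322 0.0083; 0.0322 0.1038 -0.0270; 0.0083 -0.0270 0.1762]
step 3: x^-=[-0.8673, -2.6922, 2.4339]  P^-=[0.3941 0.0245 0.0129; 0.0245 0.3432 -0.0087; 0.0129 -0.0087 0.5686]  S=[0.9198 -0.1220 -0.1541; -0.1220 0.4852 0.1351; -0.1541 0.1351 0.8126]  K=[0.4396 0.0253 0.0944; 0.0474 0.7270 -0.0638; -0.0133 -0.0327 0.7010]  nu=[-0.9475, 2.9414, -2.3357]  x^+=[-1.4298, -0.4498, 0.7130]  P^+=[0.2237 0.0278 0.0084; 0.0278 0.1014 -0.0255; 0.0084 -0.0255 0.1721]
step 4: x^-=[-1.0506, -0.4218, 1.0323]  P^-=[0.3813 0.0202 0.0151; 0.0202 0.3410 -0.0068; 0.0151 -0.0068 0.5631]  S=[0.9074 -0.1241 -0.1515; -0.1241 0.4844 0.1357; -0.1515 0.1357 0.8076]  K=[0.4310 0.0203 0.0949; 0.0450 0.7250 -0.0629; -0.0124 -0.0313 0.6989]  nu=[-1.6479, 3.4695, 1.4763]  x^+=[-1.5503, 1.9267, 1.9757]  P^+=[0.2193 0.0265 0.0089; 0.0265 0.1009 -0.0252; 0.0089 -0.0252 0.1715]

innov = [-1.6479, 3.4695, 1.4763]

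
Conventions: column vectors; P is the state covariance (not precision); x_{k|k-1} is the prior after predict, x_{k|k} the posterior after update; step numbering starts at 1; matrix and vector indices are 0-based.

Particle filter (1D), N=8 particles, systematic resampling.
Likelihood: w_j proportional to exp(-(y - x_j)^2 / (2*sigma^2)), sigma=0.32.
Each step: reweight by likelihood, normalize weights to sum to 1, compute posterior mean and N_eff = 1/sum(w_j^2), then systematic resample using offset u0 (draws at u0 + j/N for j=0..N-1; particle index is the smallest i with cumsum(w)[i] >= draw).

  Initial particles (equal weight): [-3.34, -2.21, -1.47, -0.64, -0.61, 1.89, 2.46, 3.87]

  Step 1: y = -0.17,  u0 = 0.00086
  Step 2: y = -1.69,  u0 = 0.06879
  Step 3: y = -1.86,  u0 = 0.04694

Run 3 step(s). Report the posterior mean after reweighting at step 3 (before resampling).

post_mean = -0.6312

step 1: w=[0.0000, 0.0000, 0.0004, 0.4666, 0.5331, 0.0000, 0.0000, 0.0000]  mean=-0.6243  Neff=1.9926  idx=[3, 3, 3, 3, 4, 4, 4, 4]
step 2: w=[0.1443, 0.1443, 0.1443, 0.1443, 0.1057, 0.1057, 0.1057, 0.1057]  mean=-0.6273  Neff=7.8129  idx=[0, 1, 2, 3, 3, 5, 6, 7]
step 3: w=[0.1411, 0.1411, 0.1411, 0.1411, 0.1411, 0.0982, 0.0982, 0.0982]  mean=-0.6312  Neff=7.7858  idx=[0, 1, 2, 2, 3, 4, 5, 7]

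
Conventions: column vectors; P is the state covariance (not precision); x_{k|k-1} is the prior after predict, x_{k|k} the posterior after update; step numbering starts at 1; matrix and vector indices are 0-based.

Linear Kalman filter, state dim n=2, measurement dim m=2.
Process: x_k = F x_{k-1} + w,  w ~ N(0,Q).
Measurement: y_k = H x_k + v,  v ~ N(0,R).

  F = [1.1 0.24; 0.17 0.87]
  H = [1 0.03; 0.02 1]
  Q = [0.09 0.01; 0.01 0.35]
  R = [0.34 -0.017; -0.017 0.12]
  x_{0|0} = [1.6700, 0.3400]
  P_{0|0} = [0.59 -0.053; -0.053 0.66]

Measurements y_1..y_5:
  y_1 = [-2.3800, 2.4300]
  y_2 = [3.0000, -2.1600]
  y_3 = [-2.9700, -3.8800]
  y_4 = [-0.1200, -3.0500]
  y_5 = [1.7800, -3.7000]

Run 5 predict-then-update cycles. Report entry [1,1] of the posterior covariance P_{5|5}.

step 1: x^-=[1.9186, 0.5797]  P^-=[0.8139 0.2053; 0.2053 0.8509]  S=[1.1670 0.2302; 0.2302 0.9795]  K=[0.6901 0.0640; 0.0268 0.8667]  nu=[-4.3160, 1.8119]  x^+=[-0.9439, 2.0343]  P^+=[0.2338 -0.0087; -0.0087 0.1037]
step 2: x^-=[-0.5501, 1.6094]  P^-=[0.3743 0.0667; 0.0667 0.4327]  S=[0.7187 0.0702; 0.0702 0.5555]  K=[0.5169 0.0682; 0.0350 0.7769]  nu=[3.5018, -3.7584]  x^+=[1.0038, -1.1880]  P^+=[0.1747 -0.0041; -0.0041 0.0927]
step 3: x^-=[0.8190, -0.8629]  P^-=[0.3046 0.0579; 0.0579 0.4240]  S=[0.6484 0.0598; 0.0598 0.5465]  K=[0.4663 0.0662; 0.0376 0.7739]  nu=[-3.7631, -3.0335]  x^+=[-1.1364, -3.3522]  P^+=[0.1575 -0.0031; -0.0031 0.0923]
step 4: x^-=[-2.0546, -3.1096]  P^-=[0.2842 0.0556; 0.0556 0.4235]  S=[0.6280 0.0570; 0.0570 0.5458]  K=[0.4494 0.0653; 0.0385 0.7739]  nu=[2.0279, 0.1007]  x^+=[-1.1367, -2.9536]  P^+=[0.1518 -0.0028; -0.0028 0.0923]
step 5: x^-=[-1.9593, -2.7629]  P^-=[0.2774 0.0548; 0.0548 0.4234]  S=[0.6211 0.0561; 0.0561 0.5457]  K=[0.4435 0.0650; 0.0388 0.7739]  nu=[3.8222, -0.8979]  x^+=[-0.3227, -3.3095]  P^+=[0.1498 -0.0027; -0.0027 0.0923]

P_post[1,1] = 0.0923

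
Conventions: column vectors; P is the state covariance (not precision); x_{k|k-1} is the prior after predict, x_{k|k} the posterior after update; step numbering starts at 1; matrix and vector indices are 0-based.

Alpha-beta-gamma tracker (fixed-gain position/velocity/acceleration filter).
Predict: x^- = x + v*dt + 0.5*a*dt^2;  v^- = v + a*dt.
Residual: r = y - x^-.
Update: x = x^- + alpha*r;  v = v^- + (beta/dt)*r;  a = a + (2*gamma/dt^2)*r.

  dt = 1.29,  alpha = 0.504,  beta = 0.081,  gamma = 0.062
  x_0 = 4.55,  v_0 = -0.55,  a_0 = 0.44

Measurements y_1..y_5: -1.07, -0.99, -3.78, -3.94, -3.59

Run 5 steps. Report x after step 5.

step 1: x_pred=4.2066  r=-5.2766  x^+=1.5472  v^+=-0.3137  a^+=0.0468
step 2: x_pred=1.1814  r=-2.1714  x^+=0.0870  v^+=-0.3897  a^+=-0.1150
step 3: x_pred=-0.5113  r=-3.2687  x^+=-2.1587  v^+=-0.7433  a^+=-0.3586
step 4: x_pred=-3.4159  r=-0.5241  x^+=-3.6800  v^+=-1.2387  a^+=-0.3976
step 5: x_pred=-5.6088  r=2.0188  x^+=-4.5913  v^+=-1.6249  a^+=-0.2472

x_post = -4.5913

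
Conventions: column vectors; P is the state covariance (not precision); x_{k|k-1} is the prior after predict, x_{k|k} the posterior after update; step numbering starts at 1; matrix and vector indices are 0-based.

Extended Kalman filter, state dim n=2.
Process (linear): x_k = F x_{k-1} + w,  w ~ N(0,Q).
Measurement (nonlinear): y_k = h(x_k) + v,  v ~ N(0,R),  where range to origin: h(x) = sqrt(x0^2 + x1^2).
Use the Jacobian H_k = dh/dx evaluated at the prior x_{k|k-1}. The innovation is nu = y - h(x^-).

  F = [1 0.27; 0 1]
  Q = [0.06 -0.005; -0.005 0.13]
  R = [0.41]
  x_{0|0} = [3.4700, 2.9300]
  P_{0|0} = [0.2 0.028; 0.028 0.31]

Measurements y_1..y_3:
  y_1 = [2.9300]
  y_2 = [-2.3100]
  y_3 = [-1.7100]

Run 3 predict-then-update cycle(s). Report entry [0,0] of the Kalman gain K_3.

step 1: x^-=[4.2611, 2.9300]  P^-=[0.2977 0.1067; 0.1067 0.4400]  H_jac=[0.8240 0.5666]  S=[0.8530]  K=[0.3585; 0.3953]  nu=[-2.2413]  x^+=[3.4577, 2.0440]  P^+=[0.1881 -0.0142; -0.0142 0.3067]
step 2: x^-=[4.0096, 2.0440]  P^-=[0.2628 0.0636; 0.0636 0.4367]  H_jac=[0.8909 0.4542]  S=[0.7602]  K=[0.3460; 0.3355]  nu=[-6.8105]  x^+=[1.6529, -0.2408]  P^+=[0.1718 -0.0246; -0.0246 0.3511]
step 3: x^-=[1.5879, -0.2408]  P^-=[0.2441 0.0652; 0.0652 0.4811]  H_jac=[0.9887 -0.1499]  S=[0.6401]  K=[0.3618; -0.0120]  nu=[-3.3161]  x^+=[0.3883, -0.2010]  P^+=[0.1603 0.0680; 0.0680 0.4810]

K[0,0] = 0.3618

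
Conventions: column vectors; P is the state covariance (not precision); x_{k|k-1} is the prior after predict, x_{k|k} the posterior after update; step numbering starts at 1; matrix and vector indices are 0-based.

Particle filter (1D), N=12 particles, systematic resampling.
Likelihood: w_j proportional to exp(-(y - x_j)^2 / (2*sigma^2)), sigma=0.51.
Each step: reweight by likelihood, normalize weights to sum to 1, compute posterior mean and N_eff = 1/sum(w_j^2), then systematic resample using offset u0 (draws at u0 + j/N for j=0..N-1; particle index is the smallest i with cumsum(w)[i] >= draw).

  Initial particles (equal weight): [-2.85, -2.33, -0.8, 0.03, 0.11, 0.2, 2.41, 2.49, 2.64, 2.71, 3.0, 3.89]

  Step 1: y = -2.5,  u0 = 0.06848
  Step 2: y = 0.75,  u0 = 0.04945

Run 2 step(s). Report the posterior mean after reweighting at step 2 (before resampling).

step 1: w=[0.4541, 0.5436, 0.0022, 0.0000, 0.0000, 0.0000, 0.0000, 0.0000, 0.0000, 0.0000, 0.0000, 0.0000]  mean=-2.5627  Neff=1.9929  idx=[0, 0, 0, 0, 0, 1, 1, 1, 1, 1, 1, 1]
step 2: w=[0.0002, 0.0002, 0.0002, 0.0002, 0.0002, 0.1427, 0.1427, 0.1427, 0.1427, 0.1427, 0.1427, 0.1427]  mean=-2.3305  Neff=7.0126  idx=[5, 5, 6, 7, 7, 8, 8, 9, 10, 10, 11, 11]

post_mean = -2.3305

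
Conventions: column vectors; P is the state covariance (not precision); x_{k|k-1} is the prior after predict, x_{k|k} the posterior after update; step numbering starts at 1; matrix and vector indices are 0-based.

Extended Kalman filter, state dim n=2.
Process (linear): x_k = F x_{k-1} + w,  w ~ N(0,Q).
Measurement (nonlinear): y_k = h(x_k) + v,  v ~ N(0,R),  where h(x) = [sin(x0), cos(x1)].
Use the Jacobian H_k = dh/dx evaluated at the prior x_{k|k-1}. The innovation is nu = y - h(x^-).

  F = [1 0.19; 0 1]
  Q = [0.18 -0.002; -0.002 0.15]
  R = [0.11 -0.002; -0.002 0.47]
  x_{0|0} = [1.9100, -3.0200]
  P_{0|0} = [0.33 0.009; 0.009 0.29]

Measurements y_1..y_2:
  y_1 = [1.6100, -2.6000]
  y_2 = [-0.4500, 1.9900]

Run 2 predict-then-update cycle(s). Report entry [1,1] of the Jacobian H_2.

step 1: x^-=[1.3362, -3.0200]  P^-=[0.5239 0.0621; 0.0621 0.4400]  H_jac=[0.2325 0.0000; 0.0000 0.1213]  S=[0.1383 -0.0002; -0.0002 0.4765]  K=[0.8805 0.0163; 0.1046 0.1121]  nu=[0.6374, -1.6074]  x^+=[1.8713, -3.1335]  P^+=[0.4165 0.0485; 0.0485 0.4325]
step 2: x^-=[1.2759, -3.1335]  P^-=[0.6306 0.1287; 0.1287 0.5825]  H_jac=[0.2906 0.0000; 0.0000 0.0081]  S=[0.1633 -0.0017; -0.0017 0.4700]  K=[1.1226 0.0063; 0.2292 0.0109]  nu=[-1.4068, 2.9900]  x^+=[-0.2846, -3.4234]  P^+=[0.4249 0.0867; 0.0867 0.5739]

H_jac[1,1] = 0.0081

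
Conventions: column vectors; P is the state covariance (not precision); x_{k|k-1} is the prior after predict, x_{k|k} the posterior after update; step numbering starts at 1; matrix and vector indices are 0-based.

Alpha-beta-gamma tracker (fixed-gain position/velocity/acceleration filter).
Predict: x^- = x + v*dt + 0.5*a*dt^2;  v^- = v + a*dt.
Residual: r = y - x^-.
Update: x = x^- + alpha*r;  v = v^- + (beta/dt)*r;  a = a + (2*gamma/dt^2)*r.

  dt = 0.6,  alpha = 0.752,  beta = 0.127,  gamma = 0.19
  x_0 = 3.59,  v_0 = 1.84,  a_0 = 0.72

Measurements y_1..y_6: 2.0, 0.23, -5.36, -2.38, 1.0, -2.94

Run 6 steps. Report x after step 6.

x_post = -3.7852

step 1: x_pred=4.8236  r=-2.8236  x^+=2.7003  v^+=1.6743  a^+=-2.2605
step 2: x_pred=3.2980  r=-3.0680  x^+=0.9909  v^+=-0.3313  a^+=-5.4989
step 3: x_pred=-0.1977  r=-5.1623  x^+=-4.0798  v^+=-4.7233  a^+=-10.9479
step 4: x_pred=-8.8844  r=6.5044  x^+=-3.9931  v^+=-9.9153  a^+=-4.0822
step 5: x_pred=-10.6771  r=11.6771  x^+=-1.8959  v^+=-9.8930  a^+=8.2436
step 6: x_pred=-6.3479  r=3.4079  x^+=-3.7852  v^+=-4.2255  a^+=11.8408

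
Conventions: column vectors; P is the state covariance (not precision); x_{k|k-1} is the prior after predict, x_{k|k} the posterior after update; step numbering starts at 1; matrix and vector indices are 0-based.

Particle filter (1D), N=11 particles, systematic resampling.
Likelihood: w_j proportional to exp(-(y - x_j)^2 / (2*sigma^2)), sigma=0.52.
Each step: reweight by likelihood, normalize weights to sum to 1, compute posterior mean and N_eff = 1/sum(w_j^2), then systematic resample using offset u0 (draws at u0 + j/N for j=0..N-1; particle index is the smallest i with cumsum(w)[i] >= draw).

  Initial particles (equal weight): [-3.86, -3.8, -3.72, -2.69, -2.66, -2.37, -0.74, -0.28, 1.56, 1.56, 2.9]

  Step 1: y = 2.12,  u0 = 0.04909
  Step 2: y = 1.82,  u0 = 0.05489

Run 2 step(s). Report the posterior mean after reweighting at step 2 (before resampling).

post_mean = 1.6228

step 1: w=[0.0000, 0.0000, 0.0000, 0.0000, 0.0000, 0.0000, 0.0000, 0.0000, 0.3876, 0.3876, 0.2247]  mean=1.8611  Neff=2.8489  idx=[8, 8, 8, 8, 9, 9, 9, 9, 10, 10, 10]
step 2: w=[0.1191, 0.1191, 0.1191, 0.1191, 0.1191, 0.1191, 0.1191, 0.1191, 0.0156, 0.0156, 0.0156]  mean=1.6228  Neff=8.7495  idx=[0, 1, 1, 2, 3, 4, 5, 5, 6, 7, 8]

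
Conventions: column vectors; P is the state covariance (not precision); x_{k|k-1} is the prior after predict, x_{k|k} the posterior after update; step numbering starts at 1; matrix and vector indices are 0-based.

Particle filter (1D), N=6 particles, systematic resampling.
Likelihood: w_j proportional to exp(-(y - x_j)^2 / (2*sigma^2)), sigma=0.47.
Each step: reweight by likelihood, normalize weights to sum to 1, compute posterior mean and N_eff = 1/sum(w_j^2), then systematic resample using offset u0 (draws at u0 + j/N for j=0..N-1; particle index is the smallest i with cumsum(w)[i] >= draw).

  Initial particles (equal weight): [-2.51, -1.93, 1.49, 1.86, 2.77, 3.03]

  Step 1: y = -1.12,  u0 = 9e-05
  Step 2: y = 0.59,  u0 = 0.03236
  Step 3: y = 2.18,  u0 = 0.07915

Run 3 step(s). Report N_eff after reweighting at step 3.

step 1: w=[0.0527, 0.9473, 0.0000, 0.0000, 0.0000, 0.0000]  mean=-1.9606  Neff=1.1110  idx=[0, 1, 1, 1, 1, 1]
step 2: w=[0.0001, 0.2000, 0.2000, 0.2000, 0.2000, 0.2000]  mean=-1.9301  Neff=5.0012  idx=[1, 1, 2, 3, 4, 5]
step 3: w=[0.1667, 0.1667, 0.1667, 0.1667, 0.1667, 0.1667]  mean=-1.9300  Neff=6.0000  idx=[0, 1, 2, 3, 4, 5]

N_eff = 6.0000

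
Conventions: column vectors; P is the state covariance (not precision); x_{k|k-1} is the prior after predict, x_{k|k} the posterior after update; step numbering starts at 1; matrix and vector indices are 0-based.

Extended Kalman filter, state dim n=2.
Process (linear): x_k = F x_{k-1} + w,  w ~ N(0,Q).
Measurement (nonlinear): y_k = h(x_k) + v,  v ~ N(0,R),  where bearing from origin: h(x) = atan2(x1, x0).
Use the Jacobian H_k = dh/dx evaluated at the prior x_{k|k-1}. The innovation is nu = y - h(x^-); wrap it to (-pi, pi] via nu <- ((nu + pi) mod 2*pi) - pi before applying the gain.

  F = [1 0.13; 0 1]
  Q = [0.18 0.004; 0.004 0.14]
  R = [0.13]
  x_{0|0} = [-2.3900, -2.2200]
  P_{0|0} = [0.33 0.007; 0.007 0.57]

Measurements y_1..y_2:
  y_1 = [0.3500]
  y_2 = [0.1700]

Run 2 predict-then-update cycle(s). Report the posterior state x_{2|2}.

x_post = [-0.4257, -4.7567]

step 1: x^-=[-2.6786, -2.2200]  P^-=[0.5215 0.0851; 0.0851 0.7100]  H_jac=[0.1834 -0.2213]  S=[0.1754]  K=[0.4379; -0.8068]  nu=[2.7995]  x^+=[-1.4527, -4.4787]  P^+=[0.4878 0.1471; 0.1471 0.5958]
step 2: x^-=[-2.0349, -4.4787]  P^-=[0.7161 0.2285; 0.2285 0.7358]  H_jac=[0.1851 -0.0841]  S=[0.1526]  K=[0.7425; -0.1283]  nu=[2.1673]  x^+=[-0.4257, -4.7567]  P^+=[0.6320 0.2431; 0.2431 0.7333]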